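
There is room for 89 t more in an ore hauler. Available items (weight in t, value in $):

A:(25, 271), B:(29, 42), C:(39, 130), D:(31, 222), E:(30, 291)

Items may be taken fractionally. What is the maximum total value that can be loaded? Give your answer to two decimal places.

794.00

Sort by value per unit weight and fill in that order.
Order: A (271/25=10.84) > E (291/30=9.70) > D (222/31=7.16) > C (130/39=3.33) > B (42/29=1.45)
Fill: take A (25 @ 271) → take E (30 @ 291) → take D (31 @ 222) → take 3/39 of C → 10.00; 89/89 used.
Total value = 794.00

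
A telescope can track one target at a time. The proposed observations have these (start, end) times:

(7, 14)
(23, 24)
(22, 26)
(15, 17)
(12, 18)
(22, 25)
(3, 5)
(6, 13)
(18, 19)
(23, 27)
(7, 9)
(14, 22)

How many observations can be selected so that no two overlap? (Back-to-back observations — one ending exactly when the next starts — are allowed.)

5

By end time: (3,5), (7,9), (6,13), (7,14), (15,17), (12,18), (18,19), (14,22), (23,24), (22,25), (22,26), (23,27).
Pick (3,5); next start ≥ 5 → (7,9); next start ≥ 9 → (15,17); next start ≥ 17 → (18,19); next start ≥ 19 → (23,24).
Selected 5 observations.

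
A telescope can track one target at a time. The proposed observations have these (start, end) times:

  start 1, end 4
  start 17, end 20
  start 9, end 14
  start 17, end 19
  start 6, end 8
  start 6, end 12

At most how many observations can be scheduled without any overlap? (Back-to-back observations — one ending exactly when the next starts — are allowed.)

Order by finish time; keep every interval that doesn't clash with the previous kept one.
By end time: (1,4), (6,8), (6,12), (9,14), (17,19), (17,20).
Pick (1,4); next start ≥ 4 → (6,8); next start ≥ 8 → (9,14); next start ≥ 14 → (17,19).
Selected 4 observations.

4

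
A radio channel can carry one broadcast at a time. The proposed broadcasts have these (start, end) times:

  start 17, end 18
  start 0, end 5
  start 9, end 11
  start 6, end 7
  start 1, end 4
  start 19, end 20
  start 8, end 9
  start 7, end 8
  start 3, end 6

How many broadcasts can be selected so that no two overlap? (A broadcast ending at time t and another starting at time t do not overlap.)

By end time: (1,4), (0,5), (3,6), (6,7), (7,8), (8,9), (9,11), (17,18), (19,20).
Pick (1,4); next start ≥ 4 → (6,7); next start ≥ 7 → (7,8); next start ≥ 8 → (8,9); next start ≥ 9 → (9,11); next start ≥ 11 → (17,18); next start ≥ 18 → (19,20).
Selected 7 broadcasts.

7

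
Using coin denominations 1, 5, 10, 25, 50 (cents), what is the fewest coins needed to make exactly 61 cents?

3

61 − 1×50→11 − 1×10→1 − 1×1→0
Total coins = 1 + 1 + 1 = 3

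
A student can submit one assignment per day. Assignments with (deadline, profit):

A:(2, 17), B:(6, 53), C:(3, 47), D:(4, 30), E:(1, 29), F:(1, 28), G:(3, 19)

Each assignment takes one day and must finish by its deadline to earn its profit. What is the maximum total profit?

Sort by profit descending; place each in the latest free slot ≤ its deadline.
Profit order: B=53 C=47 D=30 E=29 F=28 G=19 A=17
Assign: B→slot 6, C→slot 3, D→slot 4, E→slot 1, F skipped, G→slot 2, A skipped.
Slots: [1:E] [2:G] [3:C] [4:D] [6:B]
Profit = 29 + 19 + 47 + 30 + 53 = 178

178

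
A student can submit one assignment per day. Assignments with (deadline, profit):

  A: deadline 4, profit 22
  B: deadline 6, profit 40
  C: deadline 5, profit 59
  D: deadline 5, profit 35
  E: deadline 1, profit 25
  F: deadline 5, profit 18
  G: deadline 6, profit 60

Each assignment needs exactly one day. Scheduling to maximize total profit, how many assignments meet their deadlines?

Profit order: G=60 C=59 B=40 D=35 E=25 A=22 F=18
Assign: G→slot 6, C→slot 5, B→slot 4, D→slot 3, E→slot 1, A→slot 2, F skipped.
Slots: [1:E] [2:A] [3:D] [4:B] [5:C] [6:G]
6 of 7 scheduled.

6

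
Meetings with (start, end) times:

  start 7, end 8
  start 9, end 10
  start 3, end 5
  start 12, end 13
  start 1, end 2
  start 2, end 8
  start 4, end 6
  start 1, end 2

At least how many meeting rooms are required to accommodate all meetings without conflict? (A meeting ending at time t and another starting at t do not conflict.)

3

starts: [1, 1, 2, 3, 4, 7, 9, 12]
ends:   [2, 2, 5, 6, 8, 8, 10, 13]
s1→1 s1→2 e2→1 e2→0 s2→1 s3→2 s4→3  — peak 3.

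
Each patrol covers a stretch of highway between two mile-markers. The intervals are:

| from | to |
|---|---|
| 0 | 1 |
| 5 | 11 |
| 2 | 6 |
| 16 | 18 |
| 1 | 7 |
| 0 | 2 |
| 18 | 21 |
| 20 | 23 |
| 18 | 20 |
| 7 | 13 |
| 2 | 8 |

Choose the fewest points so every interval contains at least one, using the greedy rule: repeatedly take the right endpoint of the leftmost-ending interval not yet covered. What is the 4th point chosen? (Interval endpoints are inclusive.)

18

By right end: [0,1]  [0,2]  [2,6]  [1,7]  [2,8]  [5,11]  [7,13]  [16,18]  [18,20]  [18,21]  [20,23]
[0,1] uncovered → point at 1; [2,6] uncovered → point at 6; [7,13] uncovered → point at 13; [16,18] uncovered → point at 18; [20,23] uncovered → point at 23.
Points: 1, 6, 13, 18, 23 (5 total).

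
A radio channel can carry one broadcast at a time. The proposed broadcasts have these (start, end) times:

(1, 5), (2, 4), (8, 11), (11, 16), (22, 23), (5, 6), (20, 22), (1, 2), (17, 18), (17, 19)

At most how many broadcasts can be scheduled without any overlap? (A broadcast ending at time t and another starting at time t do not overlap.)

8

Order by finish time; keep every interval that doesn't clash with the previous kept one.
Sorted by end: (1,2)  (2,4)  (1,5)  (5,6)  (8,11)  (11,16)  (17,18)  (17,19)  (20,22)  (22,23)
take (1,2); take (2,4); skip (1,5); take (5,6); take (8,11); take (11,16); take (17,18); take (20,22); take (22,23).
Selected 8 broadcasts.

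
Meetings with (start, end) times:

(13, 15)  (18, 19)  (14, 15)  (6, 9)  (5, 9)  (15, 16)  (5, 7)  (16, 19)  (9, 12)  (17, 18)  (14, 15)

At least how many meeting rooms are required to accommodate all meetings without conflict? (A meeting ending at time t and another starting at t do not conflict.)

Events (time:±→running): 5:+→1 5:+→2 6:+→3 … peak 3.

3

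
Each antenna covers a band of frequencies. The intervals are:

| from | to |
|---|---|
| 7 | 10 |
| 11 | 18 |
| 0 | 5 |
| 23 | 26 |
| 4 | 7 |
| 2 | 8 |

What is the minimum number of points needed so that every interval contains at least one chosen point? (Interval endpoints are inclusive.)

4

Sort by right endpoint; whenever an interval is uncovered, place a point at its right end.
Sorted: [0,5] [4,7] [2,8] [7,10] [11,18] [23,26]
{[0,5],[4,7],[2,8]} hit by 5; {[7,10]} hit by 10; {[11,18]} hit by 18; {[23,26]} hit by 26.
Points: 5, 10, 18, 26 (4 total).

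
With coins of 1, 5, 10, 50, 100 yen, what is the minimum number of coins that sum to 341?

8

341 = 3×100 + 4×10 + 1×1
Total coins = 3 + 4 + 1 = 8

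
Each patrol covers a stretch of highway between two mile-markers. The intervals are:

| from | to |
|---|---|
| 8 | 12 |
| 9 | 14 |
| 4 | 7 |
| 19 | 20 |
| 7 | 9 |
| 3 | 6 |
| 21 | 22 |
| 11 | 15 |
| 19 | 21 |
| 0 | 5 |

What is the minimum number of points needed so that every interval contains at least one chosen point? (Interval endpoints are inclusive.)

5

Sort by right endpoint; whenever an interval is uncovered, place a point at its right end.
By right end: [0,5]  [3,6]  [4,7]  [7,9]  [8,12]  [9,14]  [11,15]  [19,20]  [19,21]  [21,22]
[0,5] uncovered → point at 5; [7,9] uncovered → point at 9; [11,15] uncovered → point at 15; [19,20] uncovered → point at 20; [21,22] uncovered → point at 22.
Points: 5, 9, 15, 20, 22 (5 total).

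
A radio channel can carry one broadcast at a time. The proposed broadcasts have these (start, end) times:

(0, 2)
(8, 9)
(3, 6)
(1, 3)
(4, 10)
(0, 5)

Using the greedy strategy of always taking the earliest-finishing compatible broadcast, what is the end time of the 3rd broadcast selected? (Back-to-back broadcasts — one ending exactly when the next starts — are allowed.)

9

Order by finish time; keep every interval that doesn't clash with the previous kept one.
Sorted by end: (0,2)  (1,3)  (0,5)  (3,6)  (8,9)  (4,10)
take (0,2); skip (0,5); take (3,6); take (8,9); skip (4,10).
Selected: (0,2) (3,6) (8,9)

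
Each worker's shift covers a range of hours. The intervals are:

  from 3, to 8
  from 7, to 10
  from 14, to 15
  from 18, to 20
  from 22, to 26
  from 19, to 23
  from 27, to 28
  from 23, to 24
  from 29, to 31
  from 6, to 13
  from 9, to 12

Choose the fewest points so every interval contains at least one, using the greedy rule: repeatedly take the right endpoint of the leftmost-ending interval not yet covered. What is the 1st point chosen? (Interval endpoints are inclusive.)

Process intervals by earliest right end; each time one isn't hit yet, stab at its right endpoint.
By right end: [3,8]  [7,10]  [9,12]  [6,13]  [14,15]  [18,20]  [19,23]  [23,24]  [22,26]  [27,28]  [29,31]
[3,8] uncovered → point at 8; [9,12] uncovered → point at 12; [14,15] uncovered → point at 15; [18,20] uncovered → point at 20; [23,24] uncovered → point at 24; [27,28] uncovered → point at 28; [29,31] uncovered → point at 31.
Points: 8, 12, 15, 20, 24, 28, 31 (7 total).

8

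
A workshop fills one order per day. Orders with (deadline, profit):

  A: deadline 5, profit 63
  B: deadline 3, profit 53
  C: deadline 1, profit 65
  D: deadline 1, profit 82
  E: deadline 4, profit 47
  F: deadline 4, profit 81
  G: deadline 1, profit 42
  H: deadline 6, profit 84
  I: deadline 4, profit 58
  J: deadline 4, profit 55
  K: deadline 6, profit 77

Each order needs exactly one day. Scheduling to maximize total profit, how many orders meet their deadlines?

6

Profit order: H=84 D=82 F=81 K=77 C=65 A=63 I=58 J=55 B=53 E=47 G=42
Assign: H→slot 6, D→slot 1, F→slot 4, K→slot 5, C skipped, A→slot 3, I→slot 2, J skipped, B skipped, E skipped, G skipped.
Slots: [1:D] [2:I] [3:A] [4:F] [5:K] [6:H]
6 of 11 scheduled.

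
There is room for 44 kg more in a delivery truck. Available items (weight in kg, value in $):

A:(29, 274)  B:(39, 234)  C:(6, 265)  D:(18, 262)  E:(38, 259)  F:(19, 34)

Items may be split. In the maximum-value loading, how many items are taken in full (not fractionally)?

Sort by value per unit weight and fill in that order.
Ratios (sorted): C 44.17, D 14.56, A 9.45, E 6.82, B 6.00, F 1.79
take C (6 @ 265); take D (18 @ 262); take 20/29 of A → 188.97. Capacity used 44/44.
2 item(s) taken whole; one partial (take 20/29 of A).

2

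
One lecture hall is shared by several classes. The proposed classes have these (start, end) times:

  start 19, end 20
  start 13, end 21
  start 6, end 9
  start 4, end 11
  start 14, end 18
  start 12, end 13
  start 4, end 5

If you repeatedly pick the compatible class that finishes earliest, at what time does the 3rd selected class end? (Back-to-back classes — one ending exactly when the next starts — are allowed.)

Sort by end time and greedily take each interval whose start is ≥ the last chosen end.
By end time: (4,5), (6,9), (4,11), (12,13), (14,18), (19,20), (13,21).
Pick (4,5); next start ≥ 5 → (6,9); next start ≥ 9 → (12,13); next start ≥ 13 → (14,18); next start ≥ 18 → (19,20).
Selected: (4,5) (6,9) (12,13) (14,18) (19,20)

13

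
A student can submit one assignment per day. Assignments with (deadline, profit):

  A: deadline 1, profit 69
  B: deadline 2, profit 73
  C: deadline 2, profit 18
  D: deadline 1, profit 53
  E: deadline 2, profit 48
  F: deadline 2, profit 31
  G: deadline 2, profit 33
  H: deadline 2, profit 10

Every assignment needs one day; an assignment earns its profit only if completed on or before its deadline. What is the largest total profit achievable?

By profit: B(d2,73), A(d1,69), D(d1,53), E(d2,48), G(d2,33), F(d2,31), C(d2,18), H(d2,10)
B→slot 2; A→slot 1; D skipped; E skipped; G skipped; F skipped; C skipped; H skipped.
Profit = 69 + 73 = 142

142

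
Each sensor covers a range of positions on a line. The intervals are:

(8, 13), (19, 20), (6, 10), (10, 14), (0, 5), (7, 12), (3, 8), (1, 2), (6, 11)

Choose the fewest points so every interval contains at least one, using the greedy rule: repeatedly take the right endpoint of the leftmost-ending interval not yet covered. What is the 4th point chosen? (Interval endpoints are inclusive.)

20

Sorted: [1,2] [0,5] [3,8] [6,10] [6,11] [7,12] [8,13] [10,14] [19,20]
{[1,2],[0,5]} hit by 2; {[3,8],[6,10],[6,11],[7,12],[8,13]} hit by 8; {[10,14]} hit by 14; {[19,20]} hit by 20.
Points: 2, 8, 14, 20 (4 total).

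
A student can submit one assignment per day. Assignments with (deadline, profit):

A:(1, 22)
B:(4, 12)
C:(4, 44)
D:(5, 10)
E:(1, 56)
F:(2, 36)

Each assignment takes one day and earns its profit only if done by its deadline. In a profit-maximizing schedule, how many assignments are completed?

Take jobs in profit order; each goes to the latest open slot no later than its deadline.
Profit order: E=56 C=44 F=36 A=22 B=12 D=10
Assign: E→slot 1, C→slot 4, F→slot 2, A skipped, B→slot 3, D→slot 5.
Slots: [1:E] [2:F] [3:B] [4:C] [5:D]
5 of 6 scheduled.

5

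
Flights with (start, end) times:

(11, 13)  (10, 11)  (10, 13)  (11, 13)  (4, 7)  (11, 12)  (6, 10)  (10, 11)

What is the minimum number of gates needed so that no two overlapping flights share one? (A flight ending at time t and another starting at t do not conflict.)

4

Events (time:±→running): 4:+→1 6:+→2 7:-→1 10:-→0 10:+→1 10:+→2 10:+→3 11:-→2 11:-→1 11:+→2 11:+→3 11:+→4 … peak 4.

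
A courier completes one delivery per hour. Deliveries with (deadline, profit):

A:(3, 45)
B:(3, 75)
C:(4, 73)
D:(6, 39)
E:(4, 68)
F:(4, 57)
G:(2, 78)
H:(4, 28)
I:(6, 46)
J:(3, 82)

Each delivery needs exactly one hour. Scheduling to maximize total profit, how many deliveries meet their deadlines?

6

Profit order: J=82 G=78 B=75 C=73 E=68 F=57 I=46 A=45 D=39 H=28
Assign: J→slot 3, G→slot 2, B→slot 1, C→slot 4, E skipped, F skipped, I→slot 6, A skipped, D→slot 5, H skipped.
Slots: [1:B] [2:G] [3:J] [4:C] [5:D] [6:I]
6 of 10 scheduled.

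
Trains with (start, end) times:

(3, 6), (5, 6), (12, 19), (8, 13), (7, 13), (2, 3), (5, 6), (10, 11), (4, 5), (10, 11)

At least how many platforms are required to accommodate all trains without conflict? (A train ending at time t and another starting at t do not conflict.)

4

starts: [2, 3, 4, 5, 5, 7, 8, 10, 10, 12]
ends:   [3, 5, 6, 6, 6, 11, 11, 13, 13, 19]
s2→1 e3→0 s3→1 s4→2 e5→1 s5→2 s5→3 e6→2 e6→1 e6→0 s7→1 s8→2 s10→3 s10→4  — peak 4.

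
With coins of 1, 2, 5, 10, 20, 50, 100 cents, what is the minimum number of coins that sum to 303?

5

303 − 3×100→3 − 1×2→1 − 1×1→0
Total coins = 3 + 1 + 1 = 5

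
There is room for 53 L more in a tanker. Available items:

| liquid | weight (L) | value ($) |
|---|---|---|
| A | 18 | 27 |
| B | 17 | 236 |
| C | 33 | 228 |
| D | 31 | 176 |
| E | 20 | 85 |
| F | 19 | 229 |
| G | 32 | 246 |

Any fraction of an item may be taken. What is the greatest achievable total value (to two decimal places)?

595.69

Ratios (sorted): B 13.88, F 12.05, G 7.69, C 6.91, D 5.68, E 4.25, A 1.50
take B (17 @ 236); take F (19 @ 229); take 17/32 of G → 130.69. Capacity used 53/53.
Total value = 595.69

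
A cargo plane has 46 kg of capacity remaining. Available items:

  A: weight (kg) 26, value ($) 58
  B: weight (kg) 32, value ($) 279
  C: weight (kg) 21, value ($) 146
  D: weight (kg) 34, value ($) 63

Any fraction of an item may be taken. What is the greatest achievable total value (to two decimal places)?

Ratios (sorted): B 8.72, C 6.95, A 2.23, D 1.85
take B (32 @ 279); take 14/21 of C → 97.33. Capacity used 46/46.
Total value = 376.33

376.33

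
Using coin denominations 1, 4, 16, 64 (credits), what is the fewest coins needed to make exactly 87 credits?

87 − 1×64→23 − 1×16→7 − 1×4→3 − 3×1→0
Total coins = 1 + 1 + 1 + 3 = 6

6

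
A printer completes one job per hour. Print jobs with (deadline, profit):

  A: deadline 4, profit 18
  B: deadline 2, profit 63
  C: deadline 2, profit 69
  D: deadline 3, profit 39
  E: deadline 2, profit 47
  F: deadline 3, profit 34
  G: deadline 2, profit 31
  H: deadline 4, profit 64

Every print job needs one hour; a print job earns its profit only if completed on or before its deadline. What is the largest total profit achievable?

Profit order: C=69 H=64 B=63 E=47 D=39 F=34 G=31 A=18
Assign: C→slot 2, H→slot 4, B→slot 1, E skipped, D→slot 3, F skipped, G skipped, A skipped.
Slots: [1:B] [2:C] [3:D] [4:H]
Profit = 63 + 69 + 39 + 64 = 235

235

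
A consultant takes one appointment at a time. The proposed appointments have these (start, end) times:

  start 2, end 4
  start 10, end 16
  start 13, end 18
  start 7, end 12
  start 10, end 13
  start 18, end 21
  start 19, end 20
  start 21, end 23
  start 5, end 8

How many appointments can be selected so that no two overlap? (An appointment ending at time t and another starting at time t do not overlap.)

6

Order by finish time; keep every interval that doesn't clash with the previous kept one.
Sorted by end: (2,4)  (5,8)  (7,12)  (10,13)  (10,16)  (13,18)  (19,20)  (18,21)  (21,23)
take (2,4); take (5,8); take (10,13); take (13,18); take (19,20); take (21,23).
Selected 6 appointments.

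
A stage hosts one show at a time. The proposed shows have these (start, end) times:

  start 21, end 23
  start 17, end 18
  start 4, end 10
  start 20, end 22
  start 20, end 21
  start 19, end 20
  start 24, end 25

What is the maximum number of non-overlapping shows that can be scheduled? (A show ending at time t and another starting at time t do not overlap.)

Sorted by end: (4,10)  (17,18)  (19,20)  (20,21)  (20,22)  (21,23)  (24,25)
take (4,10); take (17,18); take (19,20); take (20,21); take (21,23); take (24,25).
Selected 6 shows.

6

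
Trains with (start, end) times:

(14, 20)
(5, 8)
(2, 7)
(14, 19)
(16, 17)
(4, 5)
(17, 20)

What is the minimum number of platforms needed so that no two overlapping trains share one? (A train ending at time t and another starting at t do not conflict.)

The answer is the maximum number of intervals overlapping at any instant.
Events (time:±→running): 2:+→1 4:+→2 5:-→1 5:+→2 7:-→1 8:-→0 14:+→1 14:+→2 16:+→3 … peak 3.

3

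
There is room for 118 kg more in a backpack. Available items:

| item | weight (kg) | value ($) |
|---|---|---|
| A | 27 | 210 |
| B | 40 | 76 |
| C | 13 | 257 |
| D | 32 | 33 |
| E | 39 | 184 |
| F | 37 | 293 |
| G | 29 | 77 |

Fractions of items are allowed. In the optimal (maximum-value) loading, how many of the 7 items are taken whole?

4

Sort by value per unit weight and fill in that order.
Order: C (257/13=19.77) > F (293/37=7.92) > A (210/27=7.78) > E (184/39=4.72) > G (77/29=2.66) > B (76/40=1.90) > D (33/32=1.03)
Fill: take C (13 @ 257) → take F (37 @ 293) → take A (27 @ 210) → take E (39 @ 184) → take 2/29 of G → 5.31; 118/118 used.
4 item(s) taken whole; one partial (take 2/29 of G).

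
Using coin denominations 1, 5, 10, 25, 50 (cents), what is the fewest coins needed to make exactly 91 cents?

91 − 1×50→41 − 1×25→16 − 1×10→6 − 1×5→1 − 1×1→0
Total coins = 1 + 1 + 1 + 1 + 1 = 5

5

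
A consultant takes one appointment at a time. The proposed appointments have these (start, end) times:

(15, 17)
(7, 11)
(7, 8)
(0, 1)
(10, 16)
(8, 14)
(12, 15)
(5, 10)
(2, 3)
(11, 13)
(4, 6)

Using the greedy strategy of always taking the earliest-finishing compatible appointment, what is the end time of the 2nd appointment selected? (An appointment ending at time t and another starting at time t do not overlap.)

3

By end time: (0,1), (2,3), (4,6), (7,8), (5,10), (7,11), (11,13), (8,14), (12,15), (10,16), (15,17).
Pick (0,1); next start ≥ 1 → (2,3); next start ≥ 3 → (4,6); next start ≥ 6 → (7,8); next start ≥ 8 → (11,13); next start ≥ 13 → (15,17).
Selected: (0,1) (2,3) (4,6) (7,8) (11,13) (15,17)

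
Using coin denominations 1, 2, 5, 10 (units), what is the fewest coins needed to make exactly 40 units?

4

Use the largest denomination that fits, subtract, and repeat.
40 = 4×10
Total coins = 4 = 4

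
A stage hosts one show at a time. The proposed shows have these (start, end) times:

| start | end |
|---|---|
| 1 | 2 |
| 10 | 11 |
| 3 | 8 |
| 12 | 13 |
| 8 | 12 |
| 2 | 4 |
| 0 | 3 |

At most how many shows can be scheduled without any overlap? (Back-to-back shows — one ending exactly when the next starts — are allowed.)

4

Sort by end time and greedily take each interval whose start is ≥ the last chosen end.
By end time: (1,2), (0,3), (2,4), (3,8), (10,11), (8,12), (12,13).
Pick (1,2); next start ≥ 2 → (2,4); next start ≥ 4 → (10,11); next start ≥ 11 → (12,13).
Selected 4 shows.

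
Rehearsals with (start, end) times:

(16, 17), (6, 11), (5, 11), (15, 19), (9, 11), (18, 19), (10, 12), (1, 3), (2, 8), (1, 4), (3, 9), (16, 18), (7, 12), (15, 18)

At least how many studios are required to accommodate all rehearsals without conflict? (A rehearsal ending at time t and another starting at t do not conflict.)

starts: [1, 1, 2, 3, 5, 6, 7, 9, 10, 15, 15, 16, 16, 18]
ends:   [3, 4, 8, 9, 11, 11, 11, 12, 12, 17, 18, 18, 19, 19]
s1→1 s1→2 s2→3 e3→2 s3→3 e4→2 s5→3 s6→4 s7→5  — peak 5.

5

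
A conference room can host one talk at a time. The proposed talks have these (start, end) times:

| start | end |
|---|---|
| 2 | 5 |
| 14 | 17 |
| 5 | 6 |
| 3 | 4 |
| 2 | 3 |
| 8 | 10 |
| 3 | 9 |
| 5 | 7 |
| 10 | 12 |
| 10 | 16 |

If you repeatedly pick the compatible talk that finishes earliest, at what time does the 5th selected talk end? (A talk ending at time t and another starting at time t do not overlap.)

Sorted by end: (2,3)  (3,4)  (2,5)  (5,6)  (5,7)  (3,9)  (8,10)  (10,12)  (10,16)  (14,17)
take (2,3); take (3,4); take (5,6); take (8,10); take (10,12); skip (10,16); take (14,17).
Selected: (2,3) (3,4) (5,6) (8,10) (10,12) (14,17)

12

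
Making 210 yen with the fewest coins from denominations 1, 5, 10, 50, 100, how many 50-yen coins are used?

0

210 − 2×100→10 − 1×10→0
Count of 50: 0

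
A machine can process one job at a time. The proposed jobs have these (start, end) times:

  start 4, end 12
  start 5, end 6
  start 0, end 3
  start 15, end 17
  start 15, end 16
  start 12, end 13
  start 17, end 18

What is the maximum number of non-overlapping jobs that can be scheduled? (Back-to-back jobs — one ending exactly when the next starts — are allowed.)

Sort by end time and greedily take each interval whose start is ≥ the last chosen end.
Sorted by end: (0,3)  (5,6)  (4,12)  (12,13)  (15,16)  (15,17)  (17,18)
take (0,3); take (5,6); take (12,13); take (15,16); take (17,18).
Selected 5 jobs.

5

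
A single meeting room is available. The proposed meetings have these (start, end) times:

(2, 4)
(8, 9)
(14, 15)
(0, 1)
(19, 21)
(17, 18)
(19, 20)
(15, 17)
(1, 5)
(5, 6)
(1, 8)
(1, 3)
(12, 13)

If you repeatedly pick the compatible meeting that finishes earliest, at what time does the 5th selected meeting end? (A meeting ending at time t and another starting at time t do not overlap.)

Sorted by end: (0,1)  (1,3)  (2,4)  (1,5)  (5,6)  (1,8)  (8,9)  (12,13)  (14,15)  (15,17)  (17,18)  (19,20)  (19,21)
take (0,1); take (1,3); skip (1,5); take (5,6); take (8,9); take (12,13); take (14,15); take (15,17); take (17,18); take (19,20); skip (19,21).
Selected: (0,1) (1,3) (5,6) (8,9) (12,13) (14,15) (15,17) (17,18) (19,20)

13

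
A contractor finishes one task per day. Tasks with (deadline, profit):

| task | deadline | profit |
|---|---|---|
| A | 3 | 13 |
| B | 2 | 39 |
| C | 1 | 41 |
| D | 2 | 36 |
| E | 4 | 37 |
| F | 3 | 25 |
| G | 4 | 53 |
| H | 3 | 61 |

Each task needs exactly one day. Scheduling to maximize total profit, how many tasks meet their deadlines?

4

Sort by profit descending; place each in the latest free slot ≤ its deadline.
Profit order: H=61 G=53 C=41 B=39 E=37 D=36 F=25 A=13
Assign: H→slot 3, G→slot 4, C→slot 1, B→slot 2, E skipped, D skipped, F skipped, A skipped.
Slots: [1:C] [2:B] [3:H] [4:G]
4 of 8 scheduled.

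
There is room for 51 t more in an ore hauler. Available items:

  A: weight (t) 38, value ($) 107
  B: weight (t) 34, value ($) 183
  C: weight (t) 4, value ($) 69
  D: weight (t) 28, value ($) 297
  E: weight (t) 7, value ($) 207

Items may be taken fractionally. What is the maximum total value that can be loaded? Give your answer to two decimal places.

637.59

Greedy by value/weight ratio, highest first.
Ratios (sorted): E 29.57, C 17.25, D 10.61, B 5.38, A 2.82
take E (7 @ 207); take C (4 @ 69); take D (28 @ 297); take 12/34 of B → 64.59. Capacity used 51/51.
Total value = 637.59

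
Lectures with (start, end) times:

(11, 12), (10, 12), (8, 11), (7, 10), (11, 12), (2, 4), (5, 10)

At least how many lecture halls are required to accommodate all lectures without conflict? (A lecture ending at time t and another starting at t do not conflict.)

3

The answer is the maximum number of intervals overlapping at any instant.
Events (time:±→running): 2:+→1 4:-→0 5:+→1 7:+→2 8:+→3 … peak 3.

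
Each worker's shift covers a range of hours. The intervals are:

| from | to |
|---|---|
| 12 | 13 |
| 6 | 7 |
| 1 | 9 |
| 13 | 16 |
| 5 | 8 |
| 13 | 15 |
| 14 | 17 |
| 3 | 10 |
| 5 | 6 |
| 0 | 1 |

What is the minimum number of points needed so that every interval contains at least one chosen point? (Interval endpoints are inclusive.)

4

By right end: [0,1]  [5,6]  [6,7]  [5,8]  [1,9]  [3,10]  [12,13]  [13,15]  [13,16]  [14,17]
[0,1] uncovered → point at 1; [5,6] uncovered → point at 6; [12,13] uncovered → point at 13; [14,17] uncovered → point at 17.
Points: 1, 6, 13, 17 (4 total).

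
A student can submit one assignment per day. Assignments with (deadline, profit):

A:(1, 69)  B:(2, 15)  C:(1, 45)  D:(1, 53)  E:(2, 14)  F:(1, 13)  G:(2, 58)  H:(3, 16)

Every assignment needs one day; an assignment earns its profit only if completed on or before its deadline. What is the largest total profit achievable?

Take jobs in profit order; each goes to the latest open slot no later than its deadline.
By profit: A(d1,69), G(d2,58), D(d1,53), C(d1,45), H(d3,16), B(d2,15), E(d2,14), F(d1,13)
A→slot 1; G→slot 2; D skipped; C skipped; H→slot 3; B skipped; E skipped; F skipped.
Profit = 69 + 58 + 16 = 143

143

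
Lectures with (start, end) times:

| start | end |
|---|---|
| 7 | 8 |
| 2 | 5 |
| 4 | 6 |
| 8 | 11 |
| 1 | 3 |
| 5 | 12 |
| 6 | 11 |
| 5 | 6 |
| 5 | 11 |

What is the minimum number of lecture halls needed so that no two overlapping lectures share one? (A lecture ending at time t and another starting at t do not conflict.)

The answer is the maximum number of intervals overlapping at any instant.
starts: [1, 2, 4, 5, 5, 5, 6, 7, 8]
ends:   [3, 5, 6, 6, 8, 11, 11, 11, 12]
s1→1 s2→2 e3→1 s4→2 e5→1 s5→2 s5→3 s5→4  — peak 4.

4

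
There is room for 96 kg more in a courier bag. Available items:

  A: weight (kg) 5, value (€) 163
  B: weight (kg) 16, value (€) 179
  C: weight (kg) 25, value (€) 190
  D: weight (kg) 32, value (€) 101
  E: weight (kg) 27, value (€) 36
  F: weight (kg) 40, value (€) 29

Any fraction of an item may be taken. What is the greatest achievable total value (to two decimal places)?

657.00

Ratios (sorted): A 32.60, B 11.19, C 7.60, D 3.16, E 1.33, F 0.72
take A (5 @ 163); take B (16 @ 179); take C (25 @ 190); take D (32 @ 101); take 18/27 of E → 24.00. Capacity used 96/96.
Total value = 657.00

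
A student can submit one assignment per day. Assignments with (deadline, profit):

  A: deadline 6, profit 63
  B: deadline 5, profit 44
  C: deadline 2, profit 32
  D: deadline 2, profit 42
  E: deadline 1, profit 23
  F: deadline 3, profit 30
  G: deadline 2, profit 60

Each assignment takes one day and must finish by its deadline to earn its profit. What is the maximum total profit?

Take jobs in profit order; each goes to the latest open slot no later than its deadline.
Profit order: A=63 G=60 B=44 D=42 C=32 F=30 E=23
Assign: A→slot 6, G→slot 2, B→slot 5, D→slot 1, C skipped, F→slot 3, E skipped.
Slots: [1:D] [2:G] [3:F] [5:B] [6:A]
Profit = 42 + 60 + 30 + 44 + 63 = 239

239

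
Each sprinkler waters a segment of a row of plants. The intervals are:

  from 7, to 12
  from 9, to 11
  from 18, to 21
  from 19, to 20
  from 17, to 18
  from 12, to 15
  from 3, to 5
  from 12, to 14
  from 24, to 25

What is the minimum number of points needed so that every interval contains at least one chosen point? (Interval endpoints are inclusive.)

Sort by right endpoint; whenever an interval is uncovered, place a point at its right end.
By right end: [3,5]  [9,11]  [7,12]  [12,14]  [12,15]  [17,18]  [19,20]  [18,21]  [24,25]
[3,5] uncovered → point at 5; [9,11] uncovered → point at 11; [12,14] uncovered → point at 14; [17,18] uncovered → point at 18; [19,20] uncovered → point at 20; [24,25] uncovered → point at 25.
Points: 5, 11, 14, 18, 20, 25 (6 total).

6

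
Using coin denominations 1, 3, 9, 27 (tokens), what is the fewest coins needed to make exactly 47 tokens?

47 − 1×27→20 − 2×9→2 − 2×1→0
Total coins = 1 + 2 + 2 = 5

5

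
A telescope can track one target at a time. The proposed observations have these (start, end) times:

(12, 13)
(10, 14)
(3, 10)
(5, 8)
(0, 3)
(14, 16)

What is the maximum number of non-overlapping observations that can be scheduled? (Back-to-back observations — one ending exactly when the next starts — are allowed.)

By end time: (0,3), (5,8), (3,10), (12,13), (10,14), (14,16).
Pick (0,3); next start ≥ 3 → (5,8); next start ≥ 8 → (12,13); next start ≥ 13 → (14,16).
Selected 4 observations.

4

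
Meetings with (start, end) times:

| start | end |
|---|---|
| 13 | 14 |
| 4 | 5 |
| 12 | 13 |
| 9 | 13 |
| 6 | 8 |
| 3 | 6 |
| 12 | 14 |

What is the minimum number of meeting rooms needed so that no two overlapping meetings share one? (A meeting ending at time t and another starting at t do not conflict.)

3

Count concurrent intervals with a sweep; the peak is the room count.
starts: [3, 4, 6, 9, 12, 12, 13]
ends:   [5, 6, 8, 13, 13, 14, 14]
s3→1 s4→2 e5→1 e6→0 s6→1 e8→0 s9→1 s12→2 s12→3  — peak 3.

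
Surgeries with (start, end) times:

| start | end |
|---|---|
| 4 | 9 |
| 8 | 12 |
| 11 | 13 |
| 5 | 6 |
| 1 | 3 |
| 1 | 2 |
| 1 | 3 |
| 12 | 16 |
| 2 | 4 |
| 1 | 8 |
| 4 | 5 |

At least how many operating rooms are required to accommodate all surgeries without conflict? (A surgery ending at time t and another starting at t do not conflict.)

starts: [1, 1, 1, 1, 2, 4, 4, 5, 8, 11, 12]
ends:   [2, 3, 3, 4, 5, 6, 8, 9, 12, 13, 16]
s1→1 s1→2 s1→3 s1→4  — peak 4.

4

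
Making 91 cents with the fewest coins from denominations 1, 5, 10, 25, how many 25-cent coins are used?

Use the largest denomination that fits, subtract, and repeat.
91 − 3×25→16 − 1×10→6 − 1×5→1 − 1×1→0
Count of 25: 3

3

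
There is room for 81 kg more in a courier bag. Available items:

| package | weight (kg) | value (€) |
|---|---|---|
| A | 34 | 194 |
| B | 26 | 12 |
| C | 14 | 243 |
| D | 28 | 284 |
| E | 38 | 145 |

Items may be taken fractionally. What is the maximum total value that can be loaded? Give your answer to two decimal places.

Sort by value per unit weight and fill in that order.
Order: C (243/14=17.36) > D (284/28=10.14) > A (194/34=5.71) > E (145/38=3.82) > B (12/26=0.46)
Fill: take C (14 @ 243) → take D (28 @ 284) → take A (34 @ 194) → take 5/38 of E → 19.08; 81/81 used.
Total value = 740.08

740.08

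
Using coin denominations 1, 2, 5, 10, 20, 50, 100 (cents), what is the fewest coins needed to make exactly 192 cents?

5

Greedy: take as many of the largest coin as possible, then repeat with the remainder.
192 = 1×100 + 1×50 + 2×20 + 1×2
Total coins = 1 + 1 + 2 + 1 = 5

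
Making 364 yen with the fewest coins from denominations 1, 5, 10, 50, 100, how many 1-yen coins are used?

4

Greedy: take as many of the largest coin as possible, then repeat with the remainder.
364 − 3×100→64 − 1×50→14 − 1×10→4 − 4×1→0
Count of 1: 4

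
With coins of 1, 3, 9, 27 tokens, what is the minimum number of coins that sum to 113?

7

113 − 4×27→5 − 1×3→2 − 2×1→0
Total coins = 4 + 1 + 2 = 7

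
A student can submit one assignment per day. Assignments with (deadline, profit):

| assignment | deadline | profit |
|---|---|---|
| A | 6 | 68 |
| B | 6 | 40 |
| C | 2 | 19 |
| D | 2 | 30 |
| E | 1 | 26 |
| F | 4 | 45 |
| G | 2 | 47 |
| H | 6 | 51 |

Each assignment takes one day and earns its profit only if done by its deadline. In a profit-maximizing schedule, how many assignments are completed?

By profit: A(d6,68), H(d6,51), G(d2,47), F(d4,45), B(d6,40), D(d2,30), E(d1,26), C(d2,19)
A→slot 6; H→slot 5; G→slot 2; F→slot 4; B→slot 3; D→slot 1; E skipped; C skipped.
6 of 8 scheduled.

6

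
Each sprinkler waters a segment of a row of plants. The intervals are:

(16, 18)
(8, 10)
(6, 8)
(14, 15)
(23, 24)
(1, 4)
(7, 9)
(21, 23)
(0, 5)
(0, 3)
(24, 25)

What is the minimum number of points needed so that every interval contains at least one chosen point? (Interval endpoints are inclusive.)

By right end: [0,3]  [1,4]  [0,5]  [6,8]  [7,9]  [8,10]  [14,15]  [16,18]  [21,23]  [23,24]  [24,25]
[0,3] uncovered → point at 3; [6,8] uncovered → point at 8; [14,15] uncovered → point at 15; [16,18] uncovered → point at 18; [21,23] uncovered → point at 23; [24,25] uncovered → point at 25.
Points: 3, 8, 15, 18, 23, 25 (6 total).

6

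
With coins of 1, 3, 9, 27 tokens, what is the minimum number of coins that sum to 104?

Greedy: take as many of the largest coin as possible, then repeat with the remainder.
104 − 3×27→23 − 2×9→5 − 1×3→2 − 2×1→0
Total coins = 3 + 2 + 1 + 2 = 8

8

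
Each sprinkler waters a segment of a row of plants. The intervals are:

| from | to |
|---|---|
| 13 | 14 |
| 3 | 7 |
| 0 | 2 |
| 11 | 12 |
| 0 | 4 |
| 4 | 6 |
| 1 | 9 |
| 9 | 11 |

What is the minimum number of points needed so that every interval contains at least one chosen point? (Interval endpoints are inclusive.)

4

Sorted: [0,2] [0,4] [4,6] [3,7] [1,9] [9,11] [11,12] [13,14]
{[0,2],[0,4]} hit by 2; {[4,6],[3,7],[1,9]} hit by 6; {[9,11],[11,12]} hit by 11; {[13,14]} hit by 14.
Points: 2, 6, 11, 14 (4 total).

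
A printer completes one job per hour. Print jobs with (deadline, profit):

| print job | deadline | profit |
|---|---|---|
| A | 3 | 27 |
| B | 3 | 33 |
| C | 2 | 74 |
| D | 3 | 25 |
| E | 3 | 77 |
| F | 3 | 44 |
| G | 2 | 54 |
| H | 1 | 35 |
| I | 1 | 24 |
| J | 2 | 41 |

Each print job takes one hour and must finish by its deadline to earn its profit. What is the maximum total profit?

205

Profit order: E=77 C=74 G=54 F=44 J=41 H=35 B=33 A=27 D=25 I=24
Assign: E→slot 3, C→slot 2, G→slot 1, F skipped, J skipped, H skipped, B skipped, A skipped, D skipped, I skipped.
Slots: [1:G] [2:C] [3:E]
Profit = 54 + 74 + 77 = 205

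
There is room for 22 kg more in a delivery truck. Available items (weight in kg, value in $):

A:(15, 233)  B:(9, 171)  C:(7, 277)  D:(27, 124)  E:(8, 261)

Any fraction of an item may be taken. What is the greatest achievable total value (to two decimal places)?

Ratios (sorted): C 39.57, E 32.62, B 19.00, A 15.53, D 4.59
take C (7 @ 277); take E (8 @ 261); take 7/9 of B → 133.00. Capacity used 22/22.
Total value = 671.00

671.00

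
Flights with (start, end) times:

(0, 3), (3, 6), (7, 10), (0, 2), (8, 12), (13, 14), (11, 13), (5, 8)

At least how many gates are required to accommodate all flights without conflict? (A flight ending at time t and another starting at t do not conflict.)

Events (time:±→running): 0:+→1 0:+→2 … peak 2.

2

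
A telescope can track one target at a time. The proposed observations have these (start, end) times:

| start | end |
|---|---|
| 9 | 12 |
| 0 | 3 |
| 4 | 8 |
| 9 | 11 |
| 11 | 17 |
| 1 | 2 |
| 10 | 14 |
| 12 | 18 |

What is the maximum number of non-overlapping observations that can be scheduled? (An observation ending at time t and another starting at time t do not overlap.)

By end time: (1,2), (0,3), (4,8), (9,11), (9,12), (10,14), (11,17), (12,18).
Pick (1,2); next start ≥ 2 → (4,8); next start ≥ 8 → (9,11); next start ≥ 11 → (11,17).
Selected 4 observations.

4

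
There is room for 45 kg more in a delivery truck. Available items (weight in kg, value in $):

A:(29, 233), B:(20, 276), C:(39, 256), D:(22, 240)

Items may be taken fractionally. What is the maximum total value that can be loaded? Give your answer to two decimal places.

540.10

Greedy by value/weight ratio, highest first.
Order: B (276/20=13.80) > D (240/22=10.91) > A (233/29=8.03) > C (256/39=6.56)
Fill: take B (20 @ 276) → take D (22 @ 240) → take 3/29 of A → 24.10; 45/45 used.
Total value = 540.10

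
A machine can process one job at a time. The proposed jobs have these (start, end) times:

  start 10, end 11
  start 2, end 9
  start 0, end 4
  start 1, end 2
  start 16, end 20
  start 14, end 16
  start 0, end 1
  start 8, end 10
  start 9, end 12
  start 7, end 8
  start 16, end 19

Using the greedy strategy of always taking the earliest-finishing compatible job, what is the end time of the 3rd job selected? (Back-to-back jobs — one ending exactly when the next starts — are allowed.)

Greedy by earliest finish: after sorting by end time, pick each interval compatible with the last pick.
Sorted by end: (0,1)  (1,2)  (0,4)  (7,8)  (2,9)  (8,10)  (10,11)  (9,12)  (14,16)  (16,19)  (16,20)
take (0,1); take (1,2); skip (0,4); take (7,8); skip (2,9); take (8,10); take (10,11); take (14,16); take (16,19).
Selected: (0,1) (1,2) (7,8) (8,10) (10,11) (14,16) (16,19)

8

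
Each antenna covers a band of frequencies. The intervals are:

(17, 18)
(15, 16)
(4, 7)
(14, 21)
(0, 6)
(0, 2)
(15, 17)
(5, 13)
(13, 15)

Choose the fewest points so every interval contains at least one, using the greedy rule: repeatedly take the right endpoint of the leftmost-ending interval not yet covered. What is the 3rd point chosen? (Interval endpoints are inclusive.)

Sorted: [0,2] [0,6] [4,7] [5,13] [13,15] [15,16] [15,17] [17,18] [14,21]
{[0,2],[0,6]} hit by 2; {[4,7],[5,13]} hit by 7; {[13,15],[15,16],[15,17]} hit by 15; {[17,18],[14,21]} hit by 18.
Points: 2, 7, 15, 18 (4 total).

15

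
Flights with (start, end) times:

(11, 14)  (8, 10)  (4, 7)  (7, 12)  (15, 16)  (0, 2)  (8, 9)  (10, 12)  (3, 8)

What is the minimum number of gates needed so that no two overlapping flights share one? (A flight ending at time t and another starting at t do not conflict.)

Count concurrent intervals with a sweep; the peak is the room count.
starts: [0, 3, 4, 7, 8, 8, 10, 11, 15]
ends:   [2, 7, 8, 9, 10, 12, 12, 14, 16]
s0→1 e2→0 s3→1 s4→2 e7→1 s7→2 e8→1 s8→2 s8→3  — peak 3.

3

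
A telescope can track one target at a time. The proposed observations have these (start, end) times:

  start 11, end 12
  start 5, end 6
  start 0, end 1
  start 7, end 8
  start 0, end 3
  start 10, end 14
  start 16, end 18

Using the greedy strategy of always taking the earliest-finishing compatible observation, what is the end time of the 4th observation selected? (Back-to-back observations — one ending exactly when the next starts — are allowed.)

Sorted by end: (0,1)  (0,3)  (5,6)  (7,8)  (11,12)  (10,14)  (16,18)
take (0,1); take (5,6); take (7,8); take (11,12); skip (10,14); take (16,18).
Selected: (0,1) (5,6) (7,8) (11,12) (16,18)

12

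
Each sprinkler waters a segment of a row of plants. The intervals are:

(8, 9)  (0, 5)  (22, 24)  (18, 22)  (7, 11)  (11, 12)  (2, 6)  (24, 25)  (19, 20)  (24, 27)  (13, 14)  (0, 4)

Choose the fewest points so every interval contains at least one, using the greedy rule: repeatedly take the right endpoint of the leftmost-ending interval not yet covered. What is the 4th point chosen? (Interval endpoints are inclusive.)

Process intervals by earliest right end; each time one isn't hit yet, stab at its right endpoint.
By right end: [0,4]  [0,5]  [2,6]  [8,9]  [7,11]  [11,12]  [13,14]  [19,20]  [18,22]  [22,24]  [24,25]  [24,27]
[0,4] uncovered → point at 4; [8,9] uncovered → point at 9; [11,12] uncovered → point at 12; [13,14] uncovered → point at 14; [19,20] uncovered → point at 20; [22,24] uncovered → point at 24.
Points: 4, 9, 12, 14, 20, 24 (6 total).

14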